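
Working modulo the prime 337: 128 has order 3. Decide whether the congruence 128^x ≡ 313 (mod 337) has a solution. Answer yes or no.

no

313 ∈ ⟨128⟩ iff 313^3 ≡ 1 (mod 337), since |⟨128⟩| = 3.
313^3 mod 337 = 330.
Since 330 ≠ 1, 313 does not lie in the subgroup.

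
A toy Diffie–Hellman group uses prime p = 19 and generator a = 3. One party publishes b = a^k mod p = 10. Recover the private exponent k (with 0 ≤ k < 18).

Successive powers of 3 modulo 19:
  3^0=1  3^1=3  3^2=9  3^3=8  3^4=5  3^5=15
  3^6=7  3^7=2  3^8=6  3^9=18  3^10=16  3^11=10
So 3^11 ≡ 10 (mod 19), giving k = 11.

11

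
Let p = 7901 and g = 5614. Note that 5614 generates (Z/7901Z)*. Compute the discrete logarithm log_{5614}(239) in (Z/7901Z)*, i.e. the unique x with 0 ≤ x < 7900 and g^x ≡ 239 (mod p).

Baby-step giant-step with m = ceil(sqrt(7900)) = 89.
Baby table (5614^j mod 7901 for j=0..88):
  0:1  1:5614  2:7808  3:7265  4:748  5:3841  6:1545  7:6233
  8:6434  9:5005  10:2114  11:694  12:923  13:6567  14:1072  15:5547
  16:3017  17:5595  18:3855  19:1131  20:4931  21:5431  22:7576  23:581
  24:6522  25:1274  26:1831  27:33  28:3539  29:4832  30:2715  31:981
  32:337  33:3579  34:263  35:6896  36:7145  37:6554  38:7100  39:6756
  40:3384  41:3772  42:1328  43:4749  44:2912  45:799  46:5719  47:4703
  48:5401  49:5077  50:3371  51:1899  52:2537  53:5116  54:1089  55:6173
  56:1436  57:2684  58:769  59:3220  60:7493  61:778  62:6340  63:6656
  64:2955  65:5171  66:1720  67:1058  68:5961  69:4319  70:6598  71:1284
  72:2664  73:7004  74:5080  75:4411  76:1620  77:629  78:7360  79:4711
  80:2907  81:4333  82:6184  83:7883  84:1661  85:1674  86:3547  87:2338
  88:1971
Giant step factor: 5614^(-89) ≡ 4367 (mod 7901).
Scan 239·4367^i mod 7901 for i = 0, 1, …:
  i=0: 239   i=1: 781   i=2: 5296   i=3: 1405
  i=4: 4459   i=5: 4389   i=6: 6838   i=7: 3667
  i=8: 6363   i=9: 7305     …   i=76: 1740
  i=77: 5719
Match at i=77, j=46: x = 77·89 + 46 = 6899.

6899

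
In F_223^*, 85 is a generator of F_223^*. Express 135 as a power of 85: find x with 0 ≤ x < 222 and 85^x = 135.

190

Baby-step giant-step with m = ceil(sqrt(222)) = 15.
Baby table (85^j mod 223 for j=0..14):
  0:1  1:85  2:89  3:206  4:116  5:48  6:66  7:35
  8:76  9:216  10:74  11:46  12:119  13:80  14:110
Giant step factor: 85^(-15) ≡ 209 (mod 223).
Scan 135·209^i mod 223 for i = 0, 1, …:
  i=0: 135   i=1: 117   i=2: 146   i=3: 186
  i=4: 72   i=5: 107   i=6: 63   i=7: 10
  i=8: 83   i=9: 176   i=10: 212   i=11: 154
  i=12: 74
Match at i=12, j=10: x = 12·15 + 10 = 190.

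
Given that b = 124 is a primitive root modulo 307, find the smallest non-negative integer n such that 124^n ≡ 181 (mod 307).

118

Baby-step giant-step with m = ceil(sqrt(306)) = 18.
Baby table (124^j mod 307 for j=0..17):
  0:1  1:124  2:26  3:154  4:62  5:13  6:77  7:31
  8:160  9:192  10:169  11:80  12:96  13:238  14:40  15:48
  16:119  17:20
Giant step factor: 124^(-18) ≡ 64 (mod 307).
Scan 181·64^i mod 307 for i = 0, 1, …:
  i=0: 181   i=1: 225   i=2: 278   i=3: 293
  i=4: 25   i=5: 65   i=6: 169
Match at i=6, j=10: n = 6·18 + 10 = 118.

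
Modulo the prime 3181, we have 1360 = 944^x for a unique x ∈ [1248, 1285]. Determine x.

1274

Compute 944^1248 mod 3181 = 1639, then multiply by 944 repeatedly:
  944^1248=1639  944^1249=1250  944^1250=3030  944^1251=601  944^1252=1126
  944^1253=490  944^1254=1315  944^1255=770  944^1256=1612  944^1257=1210
  944^1258=261  944^1259=1447  944^1260=1319  944^1261=1365  944^1262=255
  944^1263=2145  944^1264=1764  944^1265=1553  944^1266=2772  944^1267=1986
  944^1268=1175  944^1269=2212  944^1270=1392  944^1271=295  944^1272=1733
  944^1273=918  944^1274=1360
Found 1360 at exponent 1274.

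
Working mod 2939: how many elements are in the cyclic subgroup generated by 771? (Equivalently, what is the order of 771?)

2938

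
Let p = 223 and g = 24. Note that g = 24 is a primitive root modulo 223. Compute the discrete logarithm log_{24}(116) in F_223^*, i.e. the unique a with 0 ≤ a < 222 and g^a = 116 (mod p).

Baby-step giant-step with m = ceil(sqrt(222)) = 15.
Baby table (24^j mod 223 for j=0..14):
  0:1  1:24  2:130  3:221  4:175  5:186  6:4  7:96
  8:74  9:215  10:31  11:75  12:16  13:161  14:73
Giant step factor: 24^(-15) ≡ 216 (mod 223).
Scan 116·216^i mod 223 for i = 0, 1, …:
  i=0: 116   i=1: 80   i=2: 109   i=3: 129
  i=4: 212   i=5: 77   i=6: 130
Match at i=6, j=2: a = 6·15 + 2 = 92.

92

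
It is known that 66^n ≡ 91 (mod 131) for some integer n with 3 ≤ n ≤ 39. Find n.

16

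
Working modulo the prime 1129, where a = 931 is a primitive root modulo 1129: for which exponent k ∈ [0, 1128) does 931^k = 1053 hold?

Baby-step giant-step with m = ceil(sqrt(1128)) = 34.
Baby table (931^j mod 1129 for j=0..33):
  0:1  1:931  2:818  3:612  4:756  5:469  6:845  7:911
  8:262  9:58  10:935  11:26  12:497  13:946  14:106  15:463
  16:904  17:519  18:1106  19:38  20:379  21:601  22:676  23:503
  24:887  25:498  26:748  27:924  28:1075  29:531  30:988  31:822
  32:949  33:641
Giant step factor: 931^(-34) ≡ 454 (mod 1129).
Scan 1053·454^i mod 1129 for i = 0, 1, …:
  i=0: 1053   i=1: 495   i=2: 59   i=3: 819
  i=4: 385   i=5: 924
Match at i=5, j=27: k = 5·34 + 27 = 197.

197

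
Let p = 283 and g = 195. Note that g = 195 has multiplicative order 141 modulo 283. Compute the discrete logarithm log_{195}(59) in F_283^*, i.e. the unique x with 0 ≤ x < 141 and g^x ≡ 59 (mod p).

10

Successive powers of 195 modulo 283:
  195^0=1  195^1=195  195^2=103  195^3=275  195^4=138  195^5=25
  195^6=64  195^7=28  195^8=83  195^9=54  195^10=59
So 195^10 ≡ 59 (mod 283), giving x = 10.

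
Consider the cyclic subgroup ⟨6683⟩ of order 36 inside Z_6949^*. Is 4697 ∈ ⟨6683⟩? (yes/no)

yes

4697 ∈ ⟨6683⟩ iff 4697^36 ≡ 1 (mod 6949), since |⟨6683⟩| = 36.
4697^36 mod 6949 = 1.
Since 1 = 1, 4697 lies in the subgroup.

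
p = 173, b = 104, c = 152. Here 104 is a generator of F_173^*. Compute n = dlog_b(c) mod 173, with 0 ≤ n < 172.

Baby-step giant-step with m = ceil(sqrt(172)) = 14.
Baby table (104^j mod 173 for j=0..13):
  0:1  1:104  2:90  3:18  4:142  5:63  6:151  7:134
  8:96  9:123  10:163  11:171  12:138  13:166
Giant step factor: 104^(-14) ≡ 24 (mod 173).
Scan 152·24^i mod 173 for i = 0, 1, …:
  i=0: 152   i=1: 15   i=2: 14   i=3: 163
Match at i=3, j=10: n = 3·14 + 10 = 52.

52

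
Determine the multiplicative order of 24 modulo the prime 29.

The order of 24 must divide p − 1 = 28 = 2^2 · 7.
Divisors: 1, 2, 4, 7, 14, 28.
Check each in increasing order: 24^1 ≡ 24;  24^2 ≡ 25;  24^4 ≡ 16;  24^7 ≡ 1.
Smallest exponent giving 1 is 7.

7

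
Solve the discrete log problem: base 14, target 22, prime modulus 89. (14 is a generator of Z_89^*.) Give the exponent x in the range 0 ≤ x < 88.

60

Baby-step giant-step with m = ceil(sqrt(88)) = 10.
Baby table (14^j mod 89 for j=0..9):
  0:1  1:14  2:18  3:74  4:57  5:86  6:47  7:35
  8:45  9:7
Giant step factor: 14^(-10) ≡ 10 (mod 89).
Scan 22·10^i mod 89 for i = 0, 1, …:
  i=0: 22   i=1: 42   i=2: 64   i=3: 17
  i=4: 81   i=5: 9   i=6: 1
Match at i=6, j=0: x = 6·10 + 0 = 60.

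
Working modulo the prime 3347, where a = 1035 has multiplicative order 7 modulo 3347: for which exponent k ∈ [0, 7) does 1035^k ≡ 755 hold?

4

Successive powers of 1035 modulo 3347:
  1035^0=1  1035^1=1035  1035^2=185  1035^3=696  1035^4=755
So 1035^4 ≡ 755 (mod 3347), giving k = 4.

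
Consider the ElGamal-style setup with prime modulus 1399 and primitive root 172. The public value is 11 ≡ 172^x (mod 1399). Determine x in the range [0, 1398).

1020

Baby-step giant-step with m = ceil(sqrt(1398)) = 38.
Baby table (172^j mod 1399 for j=0..37):
  0:1  1:172  2:205  3:285  4:55  5:1066  6:83  7:286
  8:227  9:1271  10:368  11:341  12:1293  13:1354  14:654  15:568
  16:1165  17:323  18:995  19:462  20:1120  21:977  22:164  23:228
  24:44  25:573  26:626  27:1348  28:1021  29:737  30:854  31:1392
  32:195  33:1363  34:803  35:1014  36:932  37:818
Giant step factor: 172^(-38) ≡ 58 (mod 1399).
Scan 11·58^i mod 1399 for i = 0, 1, …:
  i=0: 11   i=1: 638   i=2: 630   i=3: 166
  i=4: 1234   i=5: 223   i=6: 343   i=7: 308
  i=8: 1076   i=9: 852     …   i=25: 1330
  i=26: 195
Match at i=26, j=32: x = 26·38 + 32 = 1020.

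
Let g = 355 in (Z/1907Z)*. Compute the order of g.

1906

The order of 355 must divide p − 1 = 1906 = 2 · 953.
Divisors: 1, 2, 953, 1906.
Check each in increasing order: 355^1 ≡ 355;  355^2 ≡ 163;  355^953 ≡ 1906;  355^1906 ≡ 1.
Smallest exponent giving 1 is 1906.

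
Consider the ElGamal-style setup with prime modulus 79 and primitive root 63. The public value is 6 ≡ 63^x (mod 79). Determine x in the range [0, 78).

71

Baby-step giant-step with m = ceil(sqrt(78)) = 9.
Baby table (63^j mod 79 for j=0..8):
  0:1  1:63  2:19  3:12  4:45  5:70  6:65  7:66
  8:50
Giant step factor: 63^(-9) ≡ 71 (mod 79).
Scan 6·71^i mod 79 for i = 0, 1, …:
  i=0: 6   i=1: 31   i=2: 68   i=3: 9
  i=4: 7   i=5: 23   i=6: 53   i=7: 50
Match at i=7, j=8: x = 7·9 + 8 = 71.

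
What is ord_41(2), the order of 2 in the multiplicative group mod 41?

20

The order of 2 must divide p − 1 = 40 = 2^3 · 5.
Divisors: 1, 2, 4, 5, 8, 10, 20, 40.
Check each in increasing order: 2^1 ≡ 2;  2^2 ≡ 4;  2^4 ≡ 16;  2^5 ≡ 32;  2^8 ≡ 10;  2^10 ≡ 40;  2^20 ≡ 1.
Smallest exponent giving 1 is 20.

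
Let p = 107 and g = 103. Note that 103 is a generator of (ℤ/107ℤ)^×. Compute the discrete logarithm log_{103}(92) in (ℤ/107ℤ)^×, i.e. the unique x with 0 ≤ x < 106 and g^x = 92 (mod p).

Baby-step giant-step with m = ceil(sqrt(106)) = 11.
Baby table (103^j mod 107 for j=0..10):
  0:1  1:103  2:16  3:43  4:42  5:46  6:30  7:94
  8:52  9:6  10:83
Giant step factor: 103^(-11) ≡ 68 (mod 107).
Scan 92·68^i mod 107 for i = 0, 1, …:
  i=0: 92   i=1: 50   i=2: 83
Match at i=2, j=10: x = 2·11 + 10 = 32.

32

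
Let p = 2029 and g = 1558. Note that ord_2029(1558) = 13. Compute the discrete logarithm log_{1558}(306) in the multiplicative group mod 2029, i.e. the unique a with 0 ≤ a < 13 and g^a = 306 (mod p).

8

Successive powers of 1558 modulo 2029:
  1558^0=1  1558^1=1558  1558^2=680  1558^3=302  1558^4=1817  1558^5=431
  1558^6=1928  1558^7=904  1558^8=306
So 1558^8 ≡ 306 (mod 2029), giving a = 8.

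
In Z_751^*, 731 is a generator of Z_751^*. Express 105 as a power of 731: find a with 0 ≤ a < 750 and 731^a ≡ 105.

616

Baby-step giant-step with m = ceil(sqrt(750)) = 28.
Baby table (731^j mod 751 for j=0..27):
  0:1  1:731  2:400  3:261  4:37  5:11  6:531  7:645
  8:618  9:407  10:121  11:584  12:336  13:39  14:722  15:580
  16:416  17:692  18:429  19:432  20:372  21:70  22:102  23:213
  24:246  25:337  26:19  27:371
Giant step factor: 731^(-28) ≡ 242 (mod 751).
Scan 105·242^i mod 751 for i = 0, 1, …:
  i=0: 105   i=1: 627   i=2: 32   i=3: 234
  i=4: 303   i=5: 479   i=6: 264   i=7: 53
  i=8: 59   i=9: 9     …   i=21: 90
  i=22: 1
Match at i=22, j=0: a = 22·28 + 0 = 616.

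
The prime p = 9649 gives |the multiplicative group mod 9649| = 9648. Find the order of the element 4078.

The order of 4078 must divide p − 1 = 9648 = 2^4 · 3^2 · 67.
Divisors: 1, 2, 3, 4, 6, 8, 9, 12, 16, 18, 24, 36, 48, 67, 72, 134, 144, 201, 268, 402, 536, 603, 804, 1072, 1206, 1608, 2412, 3216, 4824, 9648.
Check each in increasing order: 4078^1 ≡ 4078;  4078^2 ≡ 4857;  4078^3 ≡ 7098;  4078^4 ≡ 8293;  4078^6 ≡ 4175;  4078^8 ≡ 5426;  4078^9 ≡ 2071;  4078^12 ≡ 4531;  4078^16 ≡ 2377;  4078^18 ≡ 4885;  4078^24 ≡ 6538;  4078^36 ≡ 1248;  4078^48 ≡ 374;  4078^67 ≡ 9168;  4078^72 ≡ 4015;  4078^134 ≡ 9434;  4078^144 ≡ 6395;  4078^201 ≡ 6925;  4078^268 ≡ 7629;  4078^402 ≡ 95;  4078^536 ≡ 8522;  4078^603 ≡ 1743;  4078^804 ≡ 9025;  4078^1072 ≡ 6110;  4078^1206 ≡ 8263;  4078^1608 ≡ 3416;  4078^2412 ≡ 845;  4078^3216 ≡ 3415;  4078^4824 ≡ 9648;  4078^9648 ≡ 1.
Smallest exponent giving 1 is 9648.

9648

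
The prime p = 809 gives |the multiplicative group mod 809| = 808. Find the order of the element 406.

808

The order of 406 must divide p − 1 = 808 = 2^3 · 101.
Divisors: 1, 2, 4, 8, 101, 202, 404, 808.
Check each in increasing order: 406^1 ≡ 406;  406^2 ≡ 609;  406^4 ≡ 359;  406^8 ≡ 250;  406^101 ≡ 765;  406^202 ≡ 318;  406^404 ≡ 808;  406^808 ≡ 1.
Smallest exponent giving 1 is 808.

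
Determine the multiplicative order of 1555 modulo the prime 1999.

999

The order of 1555 must divide p − 1 = 1998 = 2 · 3^3 · 37.
Divisors: 1, 2, 3, 6, 9, 18, 27, 37, 54, 74, 111, 222, 333, 666, 999, 1998.
Check each in increasing order: 1555^1 ≡ 1555;  1555^2 ≡ 1234;  1555^3 ≡ 1829;  1555^6 ≡ 914;  1555^9 ≡ 542;  1555^18 ≡ 1910;  1555^27 ≡ 1737;  1555^37 ≡ 1316;  1555^54 ≡ 678;  1555^74 ≡ 722;  1555^111 ≡ 627;  1555^222 ≡ 1325;  1555^333 ≡ 1190;  1555^666 ≡ 808;  1555^999 ≡ 1.
Smallest exponent giving 1 is 999.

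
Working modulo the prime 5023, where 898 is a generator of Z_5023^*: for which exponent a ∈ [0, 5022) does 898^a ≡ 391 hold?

Baby-step giant-step with m = ceil(sqrt(5022)) = 71.
Baby table (898^j mod 5023 for j=0..70):
  0:1  1:898  2:2724  3:4974  4:1205  5:2145  6:2401  7:1231
  8:378  9:2903  10:4980  11:1570  12:3420  13:2107  14:3438  15:3202
  16:2240  17:2320  18:3838  19:746  20:1849  21:2812  22:3630  23:4836
  24:2856  25:2958  26:4140  27:700  28:725  29:3083  30:861  31:4659
  32:4646  33:3018  34:2767  35:3404  36:2808  37:38  38:3986  39:3052
  40:3161  41:583  42:1142  43:824  44:1571  45:4318  46:4831  47:3389
  48:4407  49:4385  50:4721  51:46  52:1124  53:4752  54:2769  55:177
  56:3233  57:4963  58:1373  59:2319  60:2940  61:3045  62:1898  63:1607
  64:1485  65:2435  66:1625  67:2580  68:1237  69:743  70:4178
Giant step factor: 898^(-71) ≡ 2668 (mod 5023).
Scan 391·2668^i mod 5023 for i = 0, 1, …:
  i=0: 391   i=1: 3427   i=2: 1376   i=3: 4378
  i=4: 2029   i=5: 3601   i=6: 3492   i=7: 4014
  i=8: 316   i=9: 4247     …   i=27: 4040
  i=28: 4385
Match at i=28, j=49: a = 28·71 + 49 = 2037.

2037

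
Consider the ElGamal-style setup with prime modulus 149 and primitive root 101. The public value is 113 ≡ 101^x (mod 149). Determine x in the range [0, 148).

6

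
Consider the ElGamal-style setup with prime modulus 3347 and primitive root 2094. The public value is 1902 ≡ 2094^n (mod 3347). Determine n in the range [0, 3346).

534

Baby-step giant-step with m = ceil(sqrt(3346)) = 58.
Baby table (2094^j mod 3347 for j=0..57):
  0:1  1:2094  2:266  3:1402  4:469  5:1415  6:915  7:1526
  8:2406  9:929  10:719  11:2783  12:475  13:591  14:2511  15:3244
  16:1873  17:2725  18:2862  19:1898  20:1523  21:2818  22:131  23:3207
  24:1376  25:2924  26:1193  27:1280  28:2720  29:2433  30:568  31:1207
  32:473  33:3097  34:1979  35:440  36:935  37:3242  38:1032  39:2193
  40:58  41:960  42:2040  43:988  44:426  45:1742  46:2865  47:1486
  48:2321  49:330  50:1538  51:758  52:774  53:808  54:1717  55:720
  56:1530  57:741
Giant step factor: 2094^(-58) ≡ 1189 (mod 3347).
Scan 1902·1189^i mod 3347 for i = 0, 1, …:
  i=0: 1902   i=1: 2253   i=2: 1217   i=3: 1109
  i=4: 3230   i=5: 1461   i=6: 36   i=7: 2640
  i=8: 2821   i=9: 475
Match at i=9, j=12: n = 9·58 + 12 = 534.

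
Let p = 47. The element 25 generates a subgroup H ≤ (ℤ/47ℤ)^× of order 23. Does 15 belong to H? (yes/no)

no

15 ∈ ⟨25⟩ iff 15^23 ≡ 1 (mod 47), since |⟨25⟩| = 23.
15^23 mod 47 = 46.
Since 46 ≠ 1, 15 does not lie in the subgroup.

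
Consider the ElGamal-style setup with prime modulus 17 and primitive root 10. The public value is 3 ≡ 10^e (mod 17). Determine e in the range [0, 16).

11

Successive powers of 10 modulo 17:
  10^0=1  10^1=10  10^2=15  10^3=14  10^4=4  10^5=6
  10^6=9  10^7=5  10^8=16  10^9=7  10^10=2  10^11=3
So 10^11 ≡ 3 (mod 17), giving e = 11.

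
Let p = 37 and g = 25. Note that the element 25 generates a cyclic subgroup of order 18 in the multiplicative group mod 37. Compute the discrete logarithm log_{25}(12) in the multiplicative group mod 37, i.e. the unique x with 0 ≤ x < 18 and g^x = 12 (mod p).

Successive powers of 25 modulo 37:
  25^0=1  25^1=25  25^2=33  25^3=11  25^4=16  25^5=30
  25^6=10  25^7=28  25^8=34  25^9=36  25^10=12
So 25^10 ≡ 12 (mod 37), giving x = 10.

10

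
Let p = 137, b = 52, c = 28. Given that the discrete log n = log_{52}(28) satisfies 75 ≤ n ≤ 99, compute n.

Compute 52^75 mod 137 = 116, then multiply by 52 repeatedly:
  52^75=116  52^76=4  52^77=71  52^78=130  52^79=47
  52^80=115  52^81=89  52^82=107  52^83=84  52^84=121
  52^85=127  52^86=28
Found 28 at exponent 86.

86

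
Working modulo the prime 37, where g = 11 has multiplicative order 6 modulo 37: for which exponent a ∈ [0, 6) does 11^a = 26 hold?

4

Successive powers of 11 modulo 37:
  11^0=1  11^1=11  11^2=10  11^3=36  11^4=26
So 11^4 ≡ 26 (mod 37), giving a = 4.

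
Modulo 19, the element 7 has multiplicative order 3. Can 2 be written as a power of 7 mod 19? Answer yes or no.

no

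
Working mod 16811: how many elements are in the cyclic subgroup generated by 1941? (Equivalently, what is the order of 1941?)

410

The order of 1941 must divide p − 1 = 16810 = 2 · 5 · 41^2.
Divisors: 1, 2, 5, 10, 41, 82, 205, 410, 1681, 3362, 8405, 16810.
Check each in increasing order: 1941^1 ≡ 1941;  1941^2 ≡ 1817;  1941^5 ≡ 5059;  1941^10 ≡ 7139;  1941^41 ≡ 15604;  1941^82 ≡ 11103;  1941^205 ≡ 16810;  1941^410 ≡ 1.
Smallest exponent giving 1 is 410.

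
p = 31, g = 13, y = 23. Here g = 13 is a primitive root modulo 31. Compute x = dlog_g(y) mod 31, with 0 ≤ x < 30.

Successive powers of 13 modulo 31:
  13^0=1  13^1=13  13^2=14  13^3=27  13^4=10  13^5=6
  13^6=16  13^7=22  13^8=7  13^9=29  13^10=5  13^11=3
  13^12=8  13^13=11  13^14=19  13^15=30  13^16=18  13^17=17
  13^18=4  13^19=21  13^20=25  13^21=15  13^22=9  13^23=24
  13^24=2  13^25=26  13^26=28  13^27=23
So 13^27 ≡ 23 (mod 31), giving x = 27.

27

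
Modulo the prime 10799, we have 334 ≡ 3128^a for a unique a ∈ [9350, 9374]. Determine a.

9354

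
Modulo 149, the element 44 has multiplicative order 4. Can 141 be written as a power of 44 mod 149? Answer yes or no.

⟨44⟩ has order 4; its elements mod 149 are {1, 44, 105, 148}.
141 is not in this set.

no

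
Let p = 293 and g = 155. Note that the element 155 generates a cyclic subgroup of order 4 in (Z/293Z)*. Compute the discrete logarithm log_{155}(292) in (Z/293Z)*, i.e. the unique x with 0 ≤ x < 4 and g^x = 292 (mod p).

2

Successive powers of 155 modulo 293:
  155^0=1  155^1=155  155^2=292
So 155^2 ≡ 292 (mod 293), giving x = 2.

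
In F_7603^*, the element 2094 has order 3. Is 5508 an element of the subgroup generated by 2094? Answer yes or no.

yes

⟨2094⟩ has order 3; its elements mod 7603 are {1, 2094, 5508}.
5508 is in this set.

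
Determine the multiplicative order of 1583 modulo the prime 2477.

2476

The order of 1583 must divide p − 1 = 2476 = 2^2 · 619.
Divisors: 1, 2, 4, 619, 1238, 2476.
Check each in increasing order: 1583^1 ≡ 1583;  1583^2 ≡ 1642;  1583^4 ≡ 1188;  1583^619 ≡ 915;  1583^1238 ≡ 2476;  1583^2476 ≡ 1.
Smallest exponent giving 1 is 2476.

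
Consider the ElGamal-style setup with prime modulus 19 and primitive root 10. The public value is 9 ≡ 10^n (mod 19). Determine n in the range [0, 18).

Successive powers of 10 modulo 19:
  10^0=1  10^1=10  10^2=5  10^3=12  10^4=6  10^5=3
  10^6=11  10^7=15  10^8=17  10^9=18  10^10=9
So 10^10 ≡ 9 (mod 19), giving n = 10.

10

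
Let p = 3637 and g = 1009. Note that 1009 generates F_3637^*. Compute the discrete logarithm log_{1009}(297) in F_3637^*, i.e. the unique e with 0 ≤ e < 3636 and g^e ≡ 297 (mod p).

2301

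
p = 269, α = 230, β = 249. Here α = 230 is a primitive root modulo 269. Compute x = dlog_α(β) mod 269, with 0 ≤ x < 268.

232

Baby-step giant-step with m = ceil(sqrt(268)) = 17.
Baby table (230^j mod 269 for j=0..16):
  0:1  1:230  2:176  3:130  4:41  5:15  6:222  7:219
  8:67  9:77  10:225  11:102  12:57  13:198  14:79  15:147
  16:185
Giant step factor: 230^(-17) ≡ 241 (mod 269).
Scan 249·241^i mod 269 for i = 0, 1, …:
  i=0: 249   i=1: 22   i=2: 191   i=3: 32
  i=4: 180   i=5: 71   i=6: 164   i=7: 250
  i=8: 263   i=9: 168   i=10: 138   i=11: 171
  i=12: 54   i=13: 102
Match at i=13, j=11: x = 13·17 + 11 = 232.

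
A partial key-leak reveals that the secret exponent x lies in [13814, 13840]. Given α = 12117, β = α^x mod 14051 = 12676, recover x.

13816

Compute 12117^13814 mod 14051 = 12867, then multiply by 12117 repeatedly:
  12117^13814=12867  12117^13815=13594  12117^13816=12676
Found 12676 at exponent 13816.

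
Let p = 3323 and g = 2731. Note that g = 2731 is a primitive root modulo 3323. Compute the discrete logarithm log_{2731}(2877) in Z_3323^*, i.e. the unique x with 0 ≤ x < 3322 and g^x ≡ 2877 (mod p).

Baby-step giant-step with m = ceil(sqrt(3322)) = 58.
Baby table (2731^j mod 3323 for j=0..57):
  0:1  1:2731  2:1549  3:140  4:195  5:865  6:2985  7:716
  8:1472  9:2525  10:550  11:54  12:1262  13:571  14:914  15:561
  16:188  17:1686  18:2111  19:3059  20:107  21:3116  22:2916  23:1688
  24:927  25:2834  26:387  27:183  28:1323  29:1012  30:2359  31:2455
  32:2114  33:1283  34:1431  35:213  36:178  37:960  38:3236  39:1659
  40:1480  41:1112  42:2973  43:1174  44:2822  45:845  46:1533  47:2966
  48:1995  49:1948  50:3188  51:168  52:234  53:1038  54:259  55:2853
  56:2431  57:3030
Giant step factor: 2731^(-58) ≡ 1878 (mod 3323).
Scan 2877·1878^i mod 3323 for i = 0, 1, …:
  i=0: 2877   i=1: 3131   i=2: 1631   i=3: 2535
  i=4: 2194   i=5: 3135   i=6: 2497   i=7: 613
  i=8: 1456   i=9: 2862     …   i=32: 542
  i=33: 1038
Match at i=33, j=53: x = 33·58 + 53 = 1967.

1967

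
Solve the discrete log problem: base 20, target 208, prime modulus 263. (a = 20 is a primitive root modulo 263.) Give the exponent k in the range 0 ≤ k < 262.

128

Baby-step giant-step with m = ceil(sqrt(262)) = 17.
Baby table (20^j mod 263 for j=0..16):
  0:1  1:20  2:137  3:110  4:96  5:79  6:2  7:40
  8:11  9:220  10:192  11:158  12:4  13:80  14:22  15:177
  16:121
Giant step factor: 20^(-17) ≡ 134 (mod 263).
Scan 208·134^i mod 263 for i = 0, 1, …:
  i=0: 208   i=1: 257   i=2: 248   i=3: 94
  i=4: 235   i=5: 193   i=6: 88   i=7: 220
Match at i=7, j=9: k = 7·17 + 9 = 128.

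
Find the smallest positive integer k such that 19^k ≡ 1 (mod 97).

The order of 19 must divide p − 1 = 96 = 2^5 · 3.
Divisors: 1, 2, 3, 4, 6, 8, 12, 16, 24, 32, 48, 96.
Check each in increasing order: 19^1 ≡ 19;  19^2 ≡ 70;  19^3 ≡ 69;  19^4 ≡ 50;  19^6 ≡ 8;  19^8 ≡ 75;  19^12 ≡ 64;  19^16 ≡ 96;  19^24 ≡ 22;  19^32 ≡ 1.
Smallest exponent giving 1 is 32.

32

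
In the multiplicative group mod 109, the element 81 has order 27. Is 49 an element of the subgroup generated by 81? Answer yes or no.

yes

49 ∈ ⟨81⟩ iff 49^27 ≡ 1 (mod 109), since |⟨81⟩| = 27.
49^27 mod 109 = 1.
Since 1 = 1, 49 lies in the subgroup.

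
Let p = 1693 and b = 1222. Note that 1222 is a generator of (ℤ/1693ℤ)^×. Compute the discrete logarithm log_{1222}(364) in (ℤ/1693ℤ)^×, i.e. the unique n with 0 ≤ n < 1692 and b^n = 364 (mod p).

Baby-step giant-step with m = ceil(sqrt(1692)) = 42.
Baby table (1222^j mod 1693 for j=0..41):
  0:1  1:1222  2:58  3:1463  4:1671  5:204  6:417  7:1674
  8:484  9:591  10:984  11:418  12:1203  13:542  14:361  15:962
  16:622  17:1620  18:523  19:845  20:1553  21:1606  22:345  23:33
  24:1387  25:221  26:875  27:967  28:1653  29:217  30:1066  31:735
  32:880  33:305  34:250  35:760  36:956  37:62  38:1272  39:210
  40:977  41:329
Giant step factor: 1222^(-42) ≡ 342 (mod 1693).
Scan 364·342^i mod 1693 for i = 0, 1, …:
  i=0: 364   i=1: 899   i=2: 1025   i=3: 99
  i=4: 1691   i=5: 1009   i=6: 1399   i=7: 1032
  i=8: 800   i=9: 1027     …   i=15: 17
  i=16: 735
Match at i=16, j=31: n = 16·42 + 31 = 703.

703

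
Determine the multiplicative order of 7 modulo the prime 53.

26

The order of 7 must divide p − 1 = 52 = 2^2 · 13.
Divisors: 1, 2, 4, 13, 26, 52.
Check each in increasing order: 7^1 ≡ 7;  7^2 ≡ 49;  7^4 ≡ 16;  7^13 ≡ 52;  7^26 ≡ 1.
Smallest exponent giving 1 is 26.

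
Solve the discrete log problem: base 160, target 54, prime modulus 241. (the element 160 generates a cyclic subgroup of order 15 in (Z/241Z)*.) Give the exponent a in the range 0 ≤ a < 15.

Successive powers of 160 modulo 241:
  160^0=1  160^1=160  160^2=54
So 160^2 ≡ 54 (mod 241), giving a = 2.

2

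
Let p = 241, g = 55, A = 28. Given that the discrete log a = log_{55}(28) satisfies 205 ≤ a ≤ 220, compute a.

207

Compute 55^205 mod 241 = 89, then multiply by 55 repeatedly:
  55^205=89  55^206=75  55^207=28
Found 28 at exponent 207.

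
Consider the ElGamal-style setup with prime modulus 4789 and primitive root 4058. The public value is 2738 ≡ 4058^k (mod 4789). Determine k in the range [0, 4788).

785

Baby-step giant-step with m = ceil(sqrt(4788)) = 70.
Baby table (4058^j mod 4789 for j=0..69):
  0:1  1:4058  2:2782  3:1683  4:500  5:3253  6:2190  7:3425
  8:972  9:3029  10:3108  11:2827  12:2311  13:1176  14:2364  15:745
  16:1351  17:3742  18:3906  19:3747  20:251  21:3290  22:3877  23:1001
  24:986  25:2373  26:3744  27:2444  28:4522  29:3617  30:4290  31:805
  32:592  33:3047  34:4317  35:224  36:3871  37:598  38:3450  39:1853
  40:744  41:2082  42:960  43:2223  44:3247  45:1787  46:1100  47:452
  48:29  49:2746  50:4054  51:917  52:133  53:3346  54:1253  55:3545
  56:4243  57:1639  58:3930  59:570  60:4762  61:581  62:1510  63:2449
  64:867  65:3160  66:3127  67:3305  68:2490  69:4419
Giant step factor: 4058^(-70) ≡ 1280 (mod 4789).
Scan 2738·1280^i mod 4789 for i = 0, 1, …:
  i=0: 2738   i=1: 3881   i=2: 1487   i=3: 2127
  i=4: 2408   i=5: 2913   i=6: 2798   i=7: 4057
  i=8: 1684   i=9: 470   i=10: 2975   i=11: 745
Match at i=11, j=15: k = 11·70 + 15 = 785.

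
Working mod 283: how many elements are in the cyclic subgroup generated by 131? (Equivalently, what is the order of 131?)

94

The order of 131 must divide p − 1 = 282 = 2 · 3 · 47.
Divisors: 1, 2, 3, 6, 47, 94, 141, 282.
Check each in increasing order: 131^1 ≡ 131;  131^2 ≡ 181;  131^3 ≡ 222;  131^6 ≡ 42;  131^47 ≡ 282;  131^94 ≡ 1.
Smallest exponent giving 1 is 94.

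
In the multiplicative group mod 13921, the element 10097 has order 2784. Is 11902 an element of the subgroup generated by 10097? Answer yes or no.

no

11902 ∈ ⟨10097⟩ iff 11902^2784 ≡ 1 (mod 13921), since |⟨10097⟩| = 2784.
11902^2784 mod 13921 = 4130.
Since 4130 ≠ 1, 11902 does not lie in the subgroup.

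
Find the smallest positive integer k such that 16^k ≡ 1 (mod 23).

11

The order of 16 must divide p − 1 = 22 = 2 · 11.
Divisors: 1, 2, 11, 22.
Check each in increasing order: 16^1 ≡ 16;  16^2 ≡ 3;  16^11 ≡ 1.
Smallest exponent giving 1 is 11.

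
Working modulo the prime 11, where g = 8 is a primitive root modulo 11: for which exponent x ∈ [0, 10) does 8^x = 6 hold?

3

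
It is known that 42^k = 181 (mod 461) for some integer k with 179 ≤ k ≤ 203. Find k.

180

Compute 42^179 mod 461 = 147, then multiply by 42 repeatedly:
  42^179=147  42^180=181
Found 181 at exponent 180.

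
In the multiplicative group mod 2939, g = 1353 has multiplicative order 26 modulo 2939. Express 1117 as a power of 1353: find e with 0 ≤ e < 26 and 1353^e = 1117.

Successive powers of 1353 modulo 2939:
  1353^0=1  1353^1=1353  1353^2=2551  1353^3=1117
So 1353^3 ≡ 1117 (mod 2939), giving e = 3.

3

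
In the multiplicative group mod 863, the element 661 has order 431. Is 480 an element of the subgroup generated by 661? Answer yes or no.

480 ∈ ⟨661⟩ iff 480^431 ≡ 1 (mod 863), since |⟨661⟩| = 431.
480^431 mod 863 = 862.
Since 862 ≠ 1, 480 does not lie in the subgroup.

no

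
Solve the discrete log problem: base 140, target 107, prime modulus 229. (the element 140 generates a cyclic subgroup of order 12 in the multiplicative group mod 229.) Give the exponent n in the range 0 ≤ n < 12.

9

Successive powers of 140 modulo 229:
  140^0=1  140^1=140  140^2=135  140^3=122  140^4=134  140^5=211
  140^6=228  140^7=89  140^8=94  140^9=107
So 140^9 ≡ 107 (mod 229), giving n = 9.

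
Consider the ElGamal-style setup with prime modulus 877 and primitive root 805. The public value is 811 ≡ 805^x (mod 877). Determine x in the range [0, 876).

90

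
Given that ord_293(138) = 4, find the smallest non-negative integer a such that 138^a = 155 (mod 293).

3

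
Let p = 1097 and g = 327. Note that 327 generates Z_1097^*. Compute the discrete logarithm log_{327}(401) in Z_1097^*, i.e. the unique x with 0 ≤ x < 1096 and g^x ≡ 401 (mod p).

Baby-step giant-step with m = ceil(sqrt(1096)) = 34.
Baby table (327^j mod 1097 for j=0..33):
  0:1  1:327  2:520  3:5  4:538  5:406  6:25  7:496
  8:933  9:125  10:286  11:277  12:625  13:333  14:288  15:931
  16:568  17:343  18:267  19:646  20:618  21:238  22:1036  23:896
  24:93  25:792  26:92  27:465  28:669  29:460  30:131  31:54
  32:106  33:655
Giant step factor: 327^(-34) ≡ 516 (mod 1097).
Scan 401·516^i mod 1097 for i = 0, 1, …:
  i=0: 401   i=1: 680   i=2: 937   i=3: 812
  i=4: 1035   i=5: 918   i=6: 881   i=7: 438
  i=8: 26   i=9: 252     …   i=14: 462
  i=15: 343
Match at i=15, j=17: x = 15·34 + 17 = 527.

527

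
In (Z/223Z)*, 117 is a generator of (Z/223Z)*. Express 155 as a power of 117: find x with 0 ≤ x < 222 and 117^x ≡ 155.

171

Baby-step giant-step with m = ceil(sqrt(222)) = 15.
Baby table (117^j mod 223 for j=0..14):
  0:1  1:117  2:86  3:27  4:37  5:92  6:60  7:107
  8:31  9:59  10:213  11:168  12:32  13:176  14:76
Giant step factor: 117^(-15) ≡ 215 (mod 223).
Scan 155·215^i mod 223 for i = 0, 1, …:
  i=0: 155   i=1: 98   i=2: 108   i=3: 28
  i=4: 222   i=5: 8   i=6: 159   i=7: 66
  i=8: 141   i=9: 210   i=10: 104   i=11: 60
Match at i=11, j=6: x = 11·15 + 6 = 171.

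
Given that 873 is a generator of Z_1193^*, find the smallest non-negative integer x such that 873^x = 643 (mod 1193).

1046

Baby-step giant-step with m = ceil(sqrt(1192)) = 35.
Baby table (873^j mod 1193 for j=0..34):
  0:1  1:873  2:995  3:131  4:1028  5:308  6:459  7:1052
  8:979  9:479  10:617  11:598  12:713  13:896  14:793  15:349
  16:462  17:92  18:385  19:872  20:122  21:329  22:897  23:473
  24:151  25:593  26:1120  27:693  28:138  29:1174  30:115  31:183
  32:1090  33:749  34:113
Giant step factor: 873^(-35) ≡ 345 (mod 1193).
Scan 643·345^i mod 1193 for i = 0, 1, …:
  i=0: 643   i=1: 1130   i=2: 932   i=3: 623
  i=4: 195   i=5: 467   i=6: 60   i=7: 419
  i=8: 202   i=9: 496     …   i=28: 291
  i=29: 183
Match at i=29, j=31: x = 29·35 + 31 = 1046.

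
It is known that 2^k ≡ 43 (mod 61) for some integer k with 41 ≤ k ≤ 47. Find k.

Compute 2^41 mod 61 = 26, then multiply by 2 repeatedly:
  2^41=26  2^42=52  2^43=43
Found 43 at exponent 43.

43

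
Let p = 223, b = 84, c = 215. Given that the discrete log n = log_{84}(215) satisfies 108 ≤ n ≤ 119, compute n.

Compute 84^108 mod 223 = 171, then multiply by 84 repeatedly:
  84^108=171  84^109=92  84^110=146  84^111=222  84^112=139
  84^113=80  84^114=30  84^115=67  84^116=53  84^117=215
Found 215 at exponent 117.

117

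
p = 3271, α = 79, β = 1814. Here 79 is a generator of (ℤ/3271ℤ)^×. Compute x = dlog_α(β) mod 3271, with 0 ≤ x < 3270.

Baby-step giant-step with m = ceil(sqrt(3270)) = 58.
Baby table (79^j mod 3271 for j=0..57):
  0:1  1:79  2:2970  3:2389  4:2284  5:531  6:2697  7:448
  8:2682  9:2534  10:655  11:2680  12:2376  13:1257  14:1173  15:1079
  16:195  17:2321  18:183  19:1373  20:524  21:2144  22:2555  23:2314
  24:2901  25:209  26:156  27:2511  28:2109  29:3061  30:3036  31:1061
  32:2044  33:1197  34:2975  35:2784  36:779  37:2663  38:1033  39:3103
  40:3083  41:1503  42:981  43:2266  44:2380  45:1573  46:3240  47:822
  48:2789  49:1174  50:1158  51:3165  52:1439  53:2467  54:1904  55:3221
  56:2592  57:1966
Giant step factor: 79^(-58) ≡ 643 (mod 3271).
Scan 1814·643^i mod 3271 for i = 0, 1, …:
  i=0: 1814   i=1: 1926   i=2: 1980   i=3: 721
  i=4: 2392   i=5: 686   i=6: 2784
Match at i=6, j=35: x = 6·58 + 35 = 383.

383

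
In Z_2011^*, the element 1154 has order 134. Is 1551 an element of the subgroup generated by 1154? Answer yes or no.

1551 ∈ ⟨1154⟩ iff 1551^134 ≡ 1 (mod 2011), since |⟨1154⟩| = 134.
1551^134 mod 2011 = 1.
Since 1 = 1, 1551 lies in the subgroup.

yes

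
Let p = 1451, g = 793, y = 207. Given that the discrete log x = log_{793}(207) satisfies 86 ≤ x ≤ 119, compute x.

Compute 793^86 mod 1451 = 1225, then multiply by 793 repeatedly:
  793^86=1225  793^87=706  793^88=1223  793^89=571  793^90=91
  793^91=1064  793^92=721  793^93=59  793^94=355  793^95=21
  793^96=692  793^97=278  793^98=1353  793^99=640  793^100=1121
  793^101=941  793^102=399  793^103=89  793^104=929  793^105=1040
  793^106=552  793^107=985  793^108=467  793^109=326  793^110=240
  793^111=239  793^112=897  793^113=331  793^114=1303  793^115=167
  793^116=390  793^117=207
Found 207 at exponent 117.

117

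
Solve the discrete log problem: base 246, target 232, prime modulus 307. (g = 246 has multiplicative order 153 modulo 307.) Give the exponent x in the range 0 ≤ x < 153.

109

Baby-step giant-step with m = ceil(sqrt(153)) = 13.
Baby table (246^j mod 307 for j=0..12):
  0:1  1:246  2:37  3:199  4:141  5:302  6:305  7:122
  8:233  9:216  10:25  11:10  12:4
Giant step factor: 246^(-13) ≡ 39 (mod 307).
Scan 232·39^i mod 307 for i = 0, 1, …:
  i=0: 232   i=1: 145   i=2: 129   i=3: 119
  i=4: 36   i=5: 176   i=6: 110   i=7: 299
  i=8: 302
Match at i=8, j=5: x = 8·13 + 5 = 109.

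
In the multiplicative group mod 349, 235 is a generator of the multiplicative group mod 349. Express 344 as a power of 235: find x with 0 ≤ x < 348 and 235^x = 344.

292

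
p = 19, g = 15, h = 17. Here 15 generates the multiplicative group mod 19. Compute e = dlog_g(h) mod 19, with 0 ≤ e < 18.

Successive powers of 15 modulo 19:
  15^0=1  15^1=15  15^2=16  15^3=12  15^4=9  15^5=2
  15^6=11  15^7=13  15^8=5  15^9=18  15^10=4  15^11=3
  15^12=7  15^13=10  15^14=17
So 15^14 ≡ 17 (mod 19), giving e = 14.

14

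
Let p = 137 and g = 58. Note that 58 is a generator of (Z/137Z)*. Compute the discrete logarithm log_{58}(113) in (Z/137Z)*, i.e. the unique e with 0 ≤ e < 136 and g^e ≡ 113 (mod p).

Baby-step giant-step with m = ceil(sqrt(136)) = 12.
Baby table (58^j mod 137 for j=0..11):
  0:1  1:58  2:76  3:24  4:22  5:43  6:28  7:117
  8:73  9:124  10:68  11:108
Giant step factor: 58^(-12) ≡ 18 (mod 137).
Scan 113·18^i mod 137 for i = 0, 1, …:
  i=0: 113   i=1: 116   i=2: 33   i=3: 46
  i=4: 6   i=5: 108
Match at i=5, j=11: e = 5·12 + 11 = 71.

71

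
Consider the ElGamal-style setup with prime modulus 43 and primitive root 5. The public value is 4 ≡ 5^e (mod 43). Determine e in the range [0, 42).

24

Successive powers of 5 modulo 43:
  5^0=1  5^1=5  5^2=25  5^3=39  5^4=23  5^5=29
  5^6=16  5^7=37  5^8=13  5^9=22  5^10=24  5^11=34
  5^12=41  5^13=33  5^14=36  5^15=8  5^16=40  5^17=28
  5^18=11  5^19=12  5^20=17  5^21=42  5^22=38  5^23=18
  5^24=4
So 5^24 ≡ 4 (mod 43), giving e = 24.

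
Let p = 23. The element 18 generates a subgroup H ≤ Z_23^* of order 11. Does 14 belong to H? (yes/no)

no

⟨18⟩ has order 11; its elements mod 23 are {1, 2, 3, 4, 6, 8, 9, 12, 13, 16, 18}.
14 is not in this set.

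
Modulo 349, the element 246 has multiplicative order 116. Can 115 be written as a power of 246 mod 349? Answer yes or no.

yes

115 ∈ ⟨246⟩ iff 115^116 ≡ 1 (mod 349), since |⟨246⟩| = 116.
115^116 mod 349 = 1.
Since 1 = 1, 115 lies in the subgroup.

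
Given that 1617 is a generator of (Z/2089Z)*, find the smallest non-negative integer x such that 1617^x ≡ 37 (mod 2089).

171

Baby-step giant-step with m = ceil(sqrt(2088)) = 46.
Baby table (1617^j mod 2089 for j=0..45):
  0:1  1:1617  2:1350  3:2034  4:892  5:954  6:936  7:1076
  8:1844  9:745  10:1401  11:941  12:805  13:238  14:470  15:1683
  16:1533  17:1307  18:1440  19:1334  20:1230  21:182  22:1834  23:1287
  24:435  25:1491  26:241  27:1143  28:1555  29:1368  30:1894  31:124
  32:2053  33:280  34:1536  35:1980  36:1312  37:1169  38:1817  39:955
  40:464  41:337  42:1789  43:1637  44:266  45:1877
Giant step factor: 1617^(-46) ≡ 1858 (mod 2089).
Scan 37·1858^i mod 2089 for i = 0, 1, …:
  i=0: 37   i=1: 1898   i=2: 252   i=3: 280
Match at i=3, j=33: x = 3·46 + 33 = 171.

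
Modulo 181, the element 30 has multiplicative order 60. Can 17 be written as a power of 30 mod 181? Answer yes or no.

no

17 ∈ ⟨30⟩ iff 17^60 ≡ 1 (mod 181), since |⟨30⟩| = 60.
17^60 mod 181 = 48.
Since 48 ≠ 1, 17 does not lie in the subgroup.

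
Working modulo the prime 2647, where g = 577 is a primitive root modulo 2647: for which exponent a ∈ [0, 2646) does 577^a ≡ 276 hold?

754

Baby-step giant-step with m = ceil(sqrt(2646)) = 52.
Baby table (577^j mod 2647 for j=0..51):
  0:1  1:577  2:2054  3:1949  4:2245  5:982  6:156  7:14
  8:137  9:2286  10:816  11:2313  12:513  13:2184  14:196  15:1918
  16:240  17:836  18:618  19:1888  20:1459  21:97  22:382  23:713
  24:1116  25:711  26:2609  27:1897  28:1358  29:54  30:2041  31:2389
  32:2013  33:2115  34:88  35:483  36:756  37:2104  38:1682  39:1712
  40:493  41:1232  42:1468  43:2643  44:339  45:2372  46:145  47:1608
  48:1366  49:2023  50:2591  51:2099
Giant step factor: 577^(-52) ≡ 1329 (mod 2647).
Scan 276·1329^i mod 2647 for i = 0, 1, …:
  i=0: 276   i=1: 1518   i=2: 408   i=3: 2244
  i=4: 1754   i=5: 1706   i=6: 1442   i=7: 2637
  i=8: 2592   i=9: 1021     …   i=13: 715
  i=14: 2609
Match at i=14, j=26: a = 14·52 + 26 = 754.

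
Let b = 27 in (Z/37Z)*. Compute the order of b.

6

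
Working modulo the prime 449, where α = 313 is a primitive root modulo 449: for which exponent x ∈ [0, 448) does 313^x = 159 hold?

235

Baby-step giant-step with m = ceil(sqrt(448)) = 22.
Baby table (313^j mod 449 for j=0..21):
  0:1  1:313  2:87  3:291  4:385  5:173  6:269  7:234
  8:55  9:153  10:295  11:290  12:72  13:86  14:427  15:298
  16:331  17:333  18:61  19:235  20:368  21:240
Giant step factor: 313^(-22) ≡ 59 (mod 449).
Scan 159·59^i mod 449 for i = 0, 1, …:
  i=0: 159   i=1: 401   i=2: 311   i=3: 389
  i=4: 52   i=5: 374   i=6: 65   i=7: 243
  i=8: 418   i=9: 416   i=10: 298
Match at i=10, j=15: x = 10·22 + 15 = 235.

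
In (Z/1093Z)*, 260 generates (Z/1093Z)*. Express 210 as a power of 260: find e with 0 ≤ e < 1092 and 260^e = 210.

168

Baby-step giant-step with m = ceil(sqrt(1092)) = 34.
Baby table (260^j mod 1093 for j=0..33):
  0:1  1:260  2:927  3:560  4:231  5:1038  6:1002  7:386
  8:897  9:411  10:839  11:633  12:630  13:943  14:348  15:854
  16:161  17:326  18:599  19:534  20:29  21:982  22:651  23:938
  24:141  25:591  26:640  27:264  28:874  29:989  30:285  31:869
  32:782  33:22
Giant step factor: 260^(-34) ≡ 1063 (mod 1093).
Scan 210·1063^i mod 1093 for i = 0, 1, …:
  i=0: 210   i=1: 258   i=2: 1004   i=3: 484
  i=4: 782
Match at i=4, j=32: e = 4·34 + 32 = 168.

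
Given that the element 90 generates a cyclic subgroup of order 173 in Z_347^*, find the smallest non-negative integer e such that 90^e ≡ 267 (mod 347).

Baby-step giant-step with m = ceil(sqrt(173)) = 14.
Baby table (90^j mod 347 for j=0..13):
  0:1  1:90  2:119  3:300  4:281  5:306  6:127  7:326
  8:192  9:277  10:293  11:345  12:167  13:109
Giant step factor: 90^(-14) ≡ 48 (mod 347).
Scan 267·48^i mod 347 for i = 0, 1, …:
  i=0: 267   i=1: 324   i=2: 284   i=3: 99
  i=4: 241   i=5: 117   i=6: 64   i=7: 296
  i=8: 328   i=9: 129   i=10: 293
Match at i=10, j=10: e = 10·14 + 10 = 150.

150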